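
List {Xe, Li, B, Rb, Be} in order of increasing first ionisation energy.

Rb < Li < B < Be < Xe

First ionization energy rises across a period (greater Z_eff holds electrons more tightly) and falls down a group (valence electrons are farther from the nucleus).
Here both period and group differ, so the two effects have to be weighed against each other.
Li > Rb: Li sits above Rb in group 1, so the down-group effect alone puts Li higher.
B > Li: both are in period 2; the period trend gives B the larger value.
Be > B: this pair runs against the simple trend — see the exception note.
Xe > Be: period and group pull opposite ways; the across-period shift dominates (1170 vs 900 kJ/mol).
Note the exception: Be has a higher first ionization energy than B, contrary to the simple trend — removing B's lone 2p electron is easier than breaking Be's filled 2s².
Approximate values (kJ/mol): Li 520, Be 900, B 801, Rb 403, Xe 1170.
So from lowest to highest: Rb < Li < B < Be < Xe.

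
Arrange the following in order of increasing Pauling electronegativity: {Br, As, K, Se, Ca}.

K < Ca < As < Se < Br

Atoms toward the upper right of the periodic table pull bonding electrons most strongly.
All lie in period 4, so electronegativity increases left to right.
So from lowest to highest: K < Ca < As < Se < Br.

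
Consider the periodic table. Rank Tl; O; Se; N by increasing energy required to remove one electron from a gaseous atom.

Tl < Se < O < N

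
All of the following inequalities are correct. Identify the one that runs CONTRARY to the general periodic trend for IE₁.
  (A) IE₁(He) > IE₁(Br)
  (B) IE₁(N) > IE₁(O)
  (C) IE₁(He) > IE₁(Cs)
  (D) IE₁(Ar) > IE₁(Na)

(B)

The general trend: IE₁ increases across a period and decreases down a group.
(A) He (period 1, group 18) vs Br (period 4, group 17): the stated order agrees with the simple trend.
(B) N (period 2, group 15) vs O (period 2, group 16): the stated order contradicts the simple trend.
(C) He (period 1, group 18) vs Cs (period 6, group 1): the stated order agrees with the simple trend.
(D) Ar (period 3, group 18) vs Na (period 3, group 1): the stated order agrees with the simple trend.
The exception is (B): pairing an electron in O's 2p⁴ costs repulsion energy, so O ionizes more easily than half-filled N (2p³).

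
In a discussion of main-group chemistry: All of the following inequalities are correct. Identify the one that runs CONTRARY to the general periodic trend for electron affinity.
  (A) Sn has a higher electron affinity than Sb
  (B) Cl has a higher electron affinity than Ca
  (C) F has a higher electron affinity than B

The general trend: electron affinity increases across a period and decreases down a group.
(A) Sn (period 5, group 14) vs Sb (period 5, group 15): the stated order contradicts the simple trend.
(B) Cl (period 3, group 17) vs Ca (period 4, group 2): the stated order agrees with the simple trend.
(C) F (period 2, group 17) vs B (period 2, group 13): the stated order agrees with the simple trend.
The exception is (A): adding an electron to Sb's half-filled 5p³ is unfavourable, so Sn has the more exothermic EA.

(A)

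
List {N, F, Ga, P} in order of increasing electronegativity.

Ga, P, N, F

N is in period 2, group 15; F is in period 2, group 17; P is in period 3, group 15; Ga is in period 4, group 13.
Smaller atoms with higher effective nuclear charge are more electronegative.
Neither a single period nor a single group — weigh both effects.
P > Ga: relative to Ga, both the across-period and down-group shifts push P's electronegativity up.
N > P: they share group 15; the group trend gives N the larger value.
F > N: F lies to the right of N in period 2, so the across-period effect alone puts F higher.
For reference (Pauling): N 3.04, F 3.98, P 2.19, Ga 1.81.
So from lowest to highest: Ga < P < N < F.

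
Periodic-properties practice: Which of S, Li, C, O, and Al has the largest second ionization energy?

Li

After 1 electron has been removed, what remains? S⁺ still has 5 valence electrons; Li⁺ is the bare [He] core; C⁺ still has 3 valence electrons; O⁺ still has 5 valence electrons; Al⁺ still has 2 valence electrons.
Pulling an electron out of a noble-gas core costs far more than removing a remaining valence electron, so Li sits at the high end of IE_2.
Valence configurations: S⁺ [Ne]3s²3p³, C⁺ [He]2s²2p¹, O⁺ [He]2s²2p³, Al⁺ [Ne]3s².
Approximate IE_2 values (kJ/mol): S 2252, Li 7298, C 2353, O 3388, Al 1817.
Overall IE_2 order: Al < S < C < O < Li.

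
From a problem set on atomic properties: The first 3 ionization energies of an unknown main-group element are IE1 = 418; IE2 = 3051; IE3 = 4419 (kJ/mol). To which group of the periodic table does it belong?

Look for the largest jump between consecutive ionization energies: IE2/IE1 ≈ 7.3, far larger than any earlier ratio.
That jump marks the point where a core electron is being removed. So the atom has 1 valence electron.
A main-group element with 1 valence electron is in group 1.

Group 1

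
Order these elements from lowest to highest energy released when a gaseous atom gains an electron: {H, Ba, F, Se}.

Ba < H < Se < F

H is in period 1, group 1; F is in period 2, group 17; Se is in period 4, group 16; Ba is in period 6, group 2.
Adding an electron releases more energy for atoms nearer the top right (short of the noble gases).
Here both period and group differ, so the two effects have to be weighed against each other.
H > Ba: period and group pull opposite ways; the down-group shift dominates (73 vs 14 kJ/mol).
Se > H: period and group pull opposite ways; the across-period shift dominates (195 vs 73 kJ/mol).
F > Se: relative to Se, both the across-period and down-group shifts push F's electron affinity up.
For reference (kJ/mol): H 73, F 328, Se 195, Ba 14.
So from lowest to highest: Ba < H < Se < F.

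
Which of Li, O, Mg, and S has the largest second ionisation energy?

The second ionization energy removes an electron from the +1 ion. For each element: Li⁺ is the bare [He] core; O⁺ still has 5 valence electrons; Mg⁺ still has 1 valence electron; S⁺ still has 5 valence electrons.
Breaking into a closed-shell core is much more expensive than removing a leftover valence electron — Li has the largest IE_2 here.
Valence configurations: O⁺ [He]2s²2p³, Mg⁺ [Ne]3s¹, S⁺ [Ne]3s²3p³.
Approximate IE_2 values (kJ/mol): Li 7298, O 3388, Mg 1451, S 2252.
Overall IE_2 order: Mg < S < O < Li.

Li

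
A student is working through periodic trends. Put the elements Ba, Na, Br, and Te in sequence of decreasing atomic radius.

Na is in period 3, group 1; Br is in period 4, group 17; Te is in period 5, group 16; Ba is in period 6, group 2.
Across a period the added protons contract the valence shell; down a group each new principal shell makes the atom larger.
Here both period and group differ, so the two effects have to be weighed against each other.
Te > Br: both effects reinforce here, so Te is clearly the larger of the two.
Na > Te: period and group pull opposite ways; the across-period shift dominates (155 vs 136 pm).
Ba > Na: period and group pull opposite ways; the down-group shift dominates (196 vs 155 pm).
For reference (pm): Na 155, Br 114, Te 136, Ba 196.
So from largest to smallest: Ba > Na > Te > Br.

Ba, Na, Te, Br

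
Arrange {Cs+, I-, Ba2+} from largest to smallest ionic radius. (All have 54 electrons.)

I-, Cs+, Ba2+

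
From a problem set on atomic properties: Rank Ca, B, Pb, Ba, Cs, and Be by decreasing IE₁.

Be, B, Pb, Ca, Ba, Cs

Be is in period 2, group 2; B is in period 2, group 13; Ca is in period 4, group 2; Cs is in period 6, group 1; Ba is in period 6, group 2; Pb is in period 6, group 14.
IE₁ increases left→right with effective nuclear charge and decreases top→bottom as the valence shell moves farther out.
Neither a single period nor a single group — weigh both effects.
Ba > Cs: both are in period 6; the period trend gives Ba the larger value.
Ca > Ba: Ca sits above Ba in group 2, so the down-group effect alone puts Ca higher.
Pb > Ca: the two effects oppose for this pair; the across-period effect wins (716 vs 590 kJ/mol).
B > Pb: period and group pull opposite ways; the down-group shift dominates (801 vs 716 kJ/mol).
Be > B: this pair runs against the simple trend — see the exception note.
Note the exception: Be has a higher first ionization energy than B, contrary to the simple trend — removing B's lone 2p electron is easier than breaking Be's filled 2s².
For reference (kJ/mol): Be 900, B 801, Ca 590, Cs 376, Ba 503, Pb 716.
So from highest to lowest: Be > B > Pb > Ca > Ba > Cs.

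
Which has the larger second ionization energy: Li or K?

Consider each +1 ion: Li⁺ is the bare [He] core; K⁺ is the bare [Ar] core.
All of these are removing an electron from a noble-gas core or deeper; the smaller core (lower principal quantum number) is held far more tightly, and within a period the higher nuclear charge binds the same core more tightly.
The numbers (kJ/mol): Li 7298, K 3052.
So the second ionization energies run K < Li.

Li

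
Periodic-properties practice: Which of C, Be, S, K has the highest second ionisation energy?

K

After 1 electron has been removed, what remains? C⁺ still has 3 valence electrons; Be⁺ still has 1 valence electron; S⁺ still has 5 valence electrons; K⁺ is the bare [Ar] core.
Core electrons are held far more tightly than valence electrons, so K tops the IE_2 order.
Valence configurations: C⁺ [He]2s²2p¹, Be⁺ [He]2s¹, S⁺ [Ne]3s²3p³.
Approximate IE_2 values (kJ/mol): C 2353, Be 1757, S 2252, K 3052.
Hence IE_2: Be < S < C < K.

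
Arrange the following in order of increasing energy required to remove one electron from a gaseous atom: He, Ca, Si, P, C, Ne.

He is in period 1, group 18; C is in period 2, group 14; Ne is in period 2, group 18; Si is in period 3, group 14; P is in period 3, group 15; Ca is in period 4, group 2.
Removing the outermost electron gets harder across a period and easier down a group.
Neither a single period nor a single group — weigh both effects.
Si > Ca: both effects reinforce here, so Si is clearly the higher of the two.
P > Si: P lies to the right of Si in period 3, so the across-period effect alone puts P higher.
C > P: the two effects oppose for this pair; the down-group effect wins (1086 vs 1012 kJ/mol).
Ne > C: Ne lies to the right of C in period 2, so the across-period effect alone puts Ne higher.
He > Ne: they share group 18; the group trend gives He the larger value.
For reference (kJ/mol): He 2372, C 1086, Ne 2081, Si 786, P 1012, Ca 590.
So from lowest to highest: Ca < Si < P < C < Ne < He.

Ca < Si < P < C < Ne < He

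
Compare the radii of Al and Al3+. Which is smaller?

Forming Al3+ removes 3 electrons from Al. Fewer electrons for the same nuclear charge means less shielding and a higher Z_eff on the remaining electrons, and for main-group metals the entire outer shell is lost.
A cation is smaller than its parent atom: Al3+ < Al.

Al3+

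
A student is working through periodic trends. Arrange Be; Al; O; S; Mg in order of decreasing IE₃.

Be, Mg, O, S, Al

After 2 electrons have been removed, what remains? Be²⁺ is the bare [He] core; Al²⁺ still has 1 valence electron; O²⁺ still has 4 valence electrons; S²⁺ still has 4 valence electrons; Mg²⁺ is the bare [Ne] core.
Core electrons are held far more tightly than valence electrons, so Mg and Be top the IE_3 order.
Valence configurations: Al²⁺ [Ne]3s¹, O²⁺ [He]2s²2p², S²⁺ [Ne]3s²3p².
Tabulated IE_3 (kJ/mol): Be 14849, Al 2745, O 5300, S 3357, Mg 7733.
So the third ionization energies run Al < S < O < Mg < Be.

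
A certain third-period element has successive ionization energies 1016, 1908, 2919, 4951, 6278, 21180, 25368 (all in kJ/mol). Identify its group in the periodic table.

Group 15

Look for the largest jump between consecutive ionization energies: IE6/IE5 ≈ 3.4, far larger than any earlier ratio.
That jump marks the point where a core electron is being removed. So the atom has 5 valence electrons.
A main-group element with 5 valence electrons is in group 15.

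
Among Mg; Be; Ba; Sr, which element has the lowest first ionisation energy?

Ba

Removing the outermost electron gets harder across a period and easier down a group.
All are in group 2, so first ionization energy increases up the group.
The lowest first ionisation energy among these belongs to Ba.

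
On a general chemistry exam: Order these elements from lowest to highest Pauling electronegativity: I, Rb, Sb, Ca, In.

Rb < Ca < In < Sb < I

Ca is in period 4, group 2; Rb is in period 5, group 1; In is in period 5, group 13; Sb is in period 5, group 15; I is in period 5, group 17.
Smaller atoms with higher effective nuclear charge are more electronegative.
Neither a single period nor a single group — weigh both effects.
Ca > Rb: both effects reinforce here, so Ca is clearly the higher of the two.
In > Ca: period and group pull opposite ways; the across-period shift dominates (1.78 vs 1.00).
Sb > In: both are in period 5; the period trend gives Sb the larger value.
I > Sb: both are in period 5; the period trend gives I the larger value.
For reference (Pauling): Ca 1.00, Rb 0.82, In 1.78, Sb 2.05, I 2.66.
So from lowest to highest: Rb < Ca < In < Sb < I.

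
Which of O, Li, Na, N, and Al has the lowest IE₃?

Consider each +2 ion: O²⁺ still has 4 valence electrons; Li²⁺ is already 1 electron into the core; Na²⁺ is already 1 electron into the core; N²⁺ still has 3 valence electrons; Al²⁺ still has 1 valence electron.
Breaking into a closed-shell core is much more expensive than removing a leftover valence electron — Na and Li have the largest IE_3 here.
Valence configurations: O²⁺ [He]2s²2p², N²⁺ [He]2s²2p¹, Al²⁺ [Ne]3s¹.
The numbers (kJ/mol): O 5300, Li 11815, Na 6910, N 4578, Al 2745.
Hence IE_3: Al < N < O < Na < Li.

Al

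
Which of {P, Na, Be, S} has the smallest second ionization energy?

The second ionization energy removes an electron from the +1 ion. For each element: P⁺ still has 4 valence electrons; Na⁺ is the bare [Ne] core; Be⁺ still has 1 valence electron; S⁺ still has 5 valence electrons.
Pulling an electron out of a noble-gas core costs far more than removing a remaining valence electron, so Na sits at the high end of IE_2.
Valence configurations: P⁺ [Ne]3s²3p², Be⁺ [He]2s¹, S⁺ [Ne]3s²3p³.
The numbers (kJ/mol): P 1907, Na 4562, Be 1757, S 2252.
Overall IE_2 order: Be < P < S < Na.

Be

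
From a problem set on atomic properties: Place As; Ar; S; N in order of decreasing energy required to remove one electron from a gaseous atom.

N is in period 2, group 15; S is in period 3, group 16; Ar is in period 3, group 18; As is in period 4, group 15.
First ionization energy rises across a period (greater Z_eff holds electrons more tightly) and falls down a group (valence electrons are farther from the nucleus).
Neither a single period nor a single group — weigh both effects.
S > As: both effects reinforce here, so S is clearly the higher of the two.
N > S: period and group pull opposite ways; the down-group shift dominates (1402 vs 1000 kJ/mol).
Ar > N: the two effects oppose for this pair; the across-period effect wins (1521 vs 1402 kJ/mol).
Tabulated first ionization energy (kJ/mol): N 1402, S 1000, Ar 1521, As 947.
So from highest to lowest: Ar > N > S > As.

Ar > N > S > As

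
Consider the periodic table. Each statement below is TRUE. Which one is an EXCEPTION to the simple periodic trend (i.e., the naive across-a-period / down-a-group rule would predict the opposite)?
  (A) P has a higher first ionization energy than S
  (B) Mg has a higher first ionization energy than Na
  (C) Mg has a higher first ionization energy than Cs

The general trend: first ionization energy increases across a period and decreases down a group.
(A) P (period 3, group 15) vs S (period 3, group 16): the stated order contradicts the simple trend.
(B) Mg (period 3, group 2) vs Na (period 3, group 1): the stated order agrees with the simple trend.
(C) Mg (period 3, group 2) vs Cs (period 6, group 1): the stated order agrees with the simple trend.
The exception is (A): S (3p⁴) ionizes more easily than half-filled P (3p³) because the paired 3p electron in S is pushed out by e⁻–e⁻ repulsion.

(A)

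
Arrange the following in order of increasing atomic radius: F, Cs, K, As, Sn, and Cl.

Atomic radius shrinks across a period as nuclear charge pulls the same shell inward, and grows down a group as new shells are added.
Neither a single period nor a single group — weigh both effects.
Cl > F: they share group 17; the group trend gives Cl the larger value.
As > Cl: both effects reinforce here, so As is clearly the larger of the two.
Sn > As: both effects reinforce here, so Sn is clearly the larger of the two.
K > Sn: the two effects oppose for this pair; the across-period effect wins (196 vs 140 pm).
Cs > K: they share group 1; the group trend gives Cs the larger value.
For reference (pm): F 64, Cl 99, K 196, As 121, Sn 140, Cs 232.
So from smallest to largest: F < Cl < As < Sn < K < Cs.

F, Cl, As, Sn, K, Cs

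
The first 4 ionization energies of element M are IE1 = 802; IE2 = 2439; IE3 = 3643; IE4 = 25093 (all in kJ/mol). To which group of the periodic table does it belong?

Group 13

Look for the largest jump between consecutive ionization energies: IE4/IE3 ≈ 6.9, far larger than any earlier ratio.
That jump marks the point where a core electron is being removed. So the atom has 3 valence electrons.
A main-group element with 3 valence electrons is in group 13.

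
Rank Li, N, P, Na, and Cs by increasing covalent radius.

Moving right in a period, electrons are added to the same shell under a stronger nuclear pull, so atoms get smaller; moving down, a new shell is opened and atoms get larger.
Here both period and group differ, so the two effects have to be weighed against each other.
P > N: they share group 15; the group trend gives P the larger value.
Li > P: the two effects oppose for this pair; the across-period effect wins (133 vs 111 pm).
Na > Li: they share group 1; the group trend gives Na the larger value.
Cs > Na: they share group 1; the group trend gives Cs the larger value.
Approximate values (pm): Li 133, N 71, Na 155, P 111, Cs 232.
So from smallest to largest: N < P < Li < Na < Cs.

N, P, Li, Na, Cs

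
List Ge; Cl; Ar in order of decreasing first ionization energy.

Ar > Cl > Ge

Cl is in period 3, group 17; Ar is in period 3, group 18; Ge is in period 4, group 14.
Across a period the outer electron is held more tightly (higher IE₁); down a group it sits in a higher shell, more shielded, and comes off more easily.
Here both period and group differ, so the two effects have to be weighed against each other.
Cl > Ge: both effects reinforce here, so Cl is clearly the higher of the two.
Ar > Cl: Ar lies to the right of Cl in period 3, so the across-period effect alone puts Ar higher.
For reference (kJ/mol): Cl 1251, Ar 1521, Ge 762.
So from highest to lowest: Ar > Cl > Ge.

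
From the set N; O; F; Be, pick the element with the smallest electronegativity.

Be is in period 2, group 2; N is in period 2, group 15; O is in period 2, group 16; F is in period 2, group 17.
EN rises left→right (higher Z_eff, smaller atoms) and falls top→bottom (larger, more shielded atoms).
All lie in period 2, so electronegativity increases left to right.
The smallest electronegativity among these belongs to Be.

Be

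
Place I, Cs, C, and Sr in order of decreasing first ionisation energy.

First ionization energy rises across a period (greater Z_eff holds electrons more tightly) and falls down a group (valence electrons are farther from the nucleus).
Neither a single period nor a single group — weigh both effects.
Sr > Cs: relative to Cs, both the across-period and down-group shifts push Sr's first ionization energy up.
I > Sr: both are in period 5; the period trend gives I the larger value.
C > I: period and group pull opposite ways; the down-group shift dominates (1086 vs 1008 kJ/mol).
Approximate values (kJ/mol): C 1086, Sr 550, I 1008, Cs 376.
So from highest to lowest: C > I > Sr > Cs.

C > I > Sr > Cs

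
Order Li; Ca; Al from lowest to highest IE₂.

IE_2 is the cost of taking one more electron from the +1 cation: Li⁺ is the bare [He] core; Ca⁺ still has 1 valence electron; Al⁺ still has 2 valence electrons.
Pulling an electron out of a noble-gas core costs far more than removing a remaining valence electron, so Li sits at the high end of IE_2.
Valence configurations: Ca⁺ [Ar]4s¹, Al⁺ [Ne]3s².
The numbers (kJ/mol): Li 7298, Ca 1145, Al 1817.
Overall IE_2 order: Ca < Al < Li.

Ca, Al, Li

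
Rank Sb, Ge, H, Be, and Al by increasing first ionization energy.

H is in period 1, group 1; Be is in period 2, group 2; Al is in period 3, group 13; Ge is in period 4, group 14; Sb is in period 5, group 15.
Removing the outermost electron gets harder across a period and easier down a group.
A diagonal step moves right (one effect) and down (the opposite effect) at once.
Ge > Al: the two effects oppose for this pair; the across-period effect wins (762 vs 578 kJ/mol).
Sb > Ge: the two effects oppose for this pair; the across-period effect wins (831 vs 762 kJ/mol).
Be > Sb: the two effects oppose for this pair; the down-group effect wins (900 vs 831 kJ/mol).
H > Be: the two effects oppose for this pair; the down-group effect wins (1312 vs 900 kJ/mol).
Tabulated first ionization energy (kJ/mol): H 1312, Be 900, Al 578, Ge 762, Sb 831.
So from lowest to highest: Al < Ge < Sb < Be < H.

Al, Ge, Sb, Be, H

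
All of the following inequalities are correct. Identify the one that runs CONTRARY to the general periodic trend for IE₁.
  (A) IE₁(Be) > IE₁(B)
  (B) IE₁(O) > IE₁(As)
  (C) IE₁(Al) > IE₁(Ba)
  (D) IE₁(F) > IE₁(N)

(A)

The general trend: IE₁ increases across a period and decreases down a group.
(A) Be (period 2, group 2) vs B (period 2, group 13): the stated order contradicts the simple trend.
(B) O (period 2, group 16) vs As (period 4, group 15): the stated order agrees with the simple trend.
(C) Al (period 3, group 13) vs Ba (period 6, group 2): the stated order agrees with the simple trend.
(D) F (period 2, group 17) vs N (period 2, group 15): the stated order agrees with the simple trend.
The exception is (A): removing B's lone 2p electron is easier than breaking Be's filled 2s².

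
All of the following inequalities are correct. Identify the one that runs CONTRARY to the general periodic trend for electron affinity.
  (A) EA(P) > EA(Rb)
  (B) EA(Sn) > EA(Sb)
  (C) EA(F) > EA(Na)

(B)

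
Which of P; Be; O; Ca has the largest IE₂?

Consider each +1 ion: P⁺ still has 4 valence electrons; Be⁺ still has 1 valence electron; O⁺ still has 5 valence electrons; Ca⁺ still has 1 valence electron.
All are still removing valence electrons, so compare the +1 ions as you would atoms: IE_2 generally rises across a period (higher Z_eff) and falls down a group (larger shell), subject to the usual subshell exceptions.
Valence configurations: P⁺ [Ne]3s²3p², Be⁺ [He]2s¹, O⁺ [He]2s²2p³, Ca⁺ [Ar]4s¹.
Approximate IE_2 values (kJ/mol): P 1907, Be 1757, O 3388, Ca 1145.
Putting it together, IE_2: Ca < Be < P < O.

O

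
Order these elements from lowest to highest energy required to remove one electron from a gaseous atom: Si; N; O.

Si < O < N

N is in period 2, group 15; O is in period 2, group 16; Si is in period 3, group 14.
Removing the outermost electron gets harder across a period and easier down a group.
Here both period and group differ, so the two effects have to be weighed against each other.
O > Si: both effects reinforce here, so O is clearly the higher of the two.
N > O: this pair runs against the simple trend — see the exception note.
Note the exception: N has a higher first ionization energy than O, contrary to the simple trend — pairing an electron in O's 2p⁴ costs repulsion energy, so O ionizes more easily than half-filled N (2p³).
Approximate values (kJ/mol): N 1402, O 1314, Si 786.
So from lowest to highest: Si < O < N.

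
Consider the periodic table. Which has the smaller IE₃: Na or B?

B

Consider each +2 ion: Na²⁺ is already 1 electron into the core; B²⁺ still has 1 valence electron.
Breaking into a closed-shell core is much more expensive than removing a leftover valence electron — Na has the largest IE_3 here.
Tabulated IE_3 (kJ/mol): Na 6910, B 3660.
Hence IE_3: B < Na.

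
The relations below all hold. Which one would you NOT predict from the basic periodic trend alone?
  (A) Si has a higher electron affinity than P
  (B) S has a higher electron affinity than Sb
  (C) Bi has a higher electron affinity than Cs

(A)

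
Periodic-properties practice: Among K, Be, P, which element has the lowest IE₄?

P

The fourth ionization energy removes an electron from the +3 ion. For each element: K³⁺ is already 2 electrons into the core; Be³⁺ is already 1 electron into the core; P³⁺ still has 2 valence electrons.
Breaking into a closed-shell core is much more expensive than removing a leftover valence electron — K and Be have the largest IE_4 here.
The numbers (kJ/mol): K 5877, Be 21007, P 4964.
So the fourth ionization energies run P < K < Be.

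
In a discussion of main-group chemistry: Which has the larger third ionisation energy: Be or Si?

Be

IE_3 is the cost of taking one more electron from the +2 cation: Be²⁺ is the bare [He] core; Si²⁺ still has 2 valence electrons.
Pulling an electron out of a noble-gas core costs far more than removing a remaining valence electron, so Be sits at the high end of IE_3.
The numbers (kJ/mol): Be 14849, Si 3232.
Putting it together, IE_3: Si < Be.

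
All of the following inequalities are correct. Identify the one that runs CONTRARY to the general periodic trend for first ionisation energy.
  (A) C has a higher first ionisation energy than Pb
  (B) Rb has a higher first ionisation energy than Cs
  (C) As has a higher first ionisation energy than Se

(C)

The general trend: first ionisation energy increases across a period and decreases down a group.
(A) C (period 2, group 14) vs Pb (period 6, group 14): the stated order agrees with the simple trend.
(B) Rb (period 5, group 1) vs Cs (period 6, group 1): the stated order agrees with the simple trend.
(C) As (period 4, group 15) vs Se (period 4, group 16): the stated order contradicts the simple trend.
The exception is (C): Se (4p⁴) ionizes more easily than half-filled As (4p³).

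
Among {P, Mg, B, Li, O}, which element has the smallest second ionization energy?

Mg

After 1 electron has been removed, what remains? P⁺ still has 4 valence electrons; Mg⁺ still has 1 valence electron; B⁺ still has 2 valence electrons; Li⁺ is the bare [He] core; O⁺ still has 5 valence electrons.
Pulling an electron out of a noble-gas core costs far more than removing a remaining valence electron, so Li sits at the high end of IE_2.
Valence configurations: P⁺ [Ne]3s²3p², Mg⁺ [Ne]3s¹, B⁺ [He]2s², O⁺ [He]2s²2p³.
Approximate IE_2 values (kJ/mol): P 1907, Mg 1451, B 2427, Li 7298, O 3388.
So the second ionization energies run Mg < P < B < O < Li.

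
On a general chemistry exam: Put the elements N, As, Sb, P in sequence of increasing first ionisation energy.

Across a period the outer electron is held more tightly (higher IE₁); down a group it sits in a higher shell, more shielded, and comes off more easily.
All are in group 15, so first ionization energy increases up the group.
So from lowest to highest: Sb < As < P < N.

Sb, As, P, N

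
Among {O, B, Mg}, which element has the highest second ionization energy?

O

Consider each +1 ion: O⁺ still has 5 valence electrons; B⁺ still has 2 valence electrons; Mg⁺ still has 1 valence electron.
All are still removing valence electrons, so compare the +1 ions as you would atoms: IE_2 generally rises across a period (higher Z_eff) and falls down a group (larger shell), subject to the usual subshell exceptions.
Valence configurations: O⁺ [He]2s²2p³, B⁺ [He]2s², Mg⁺ [Ne]3s¹.
Tabulated IE_2 (kJ/mol): O 3388, B 2427, Mg 1451.
Hence IE_2: Mg < B < O.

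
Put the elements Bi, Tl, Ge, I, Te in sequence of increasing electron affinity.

Ge is in period 4, group 14; Te is in period 5, group 16; I is in period 5, group 17; Tl is in period 6, group 13; Bi is in period 6, group 15.
Electron affinity generally becomes more exothermic across a period toward the halogens and less exothermic down a group.
Neither a single period nor a single group — weigh both effects.
Bi > Tl: both are in period 6; the period trend gives Bi the larger value.
Ge > Bi: the two effects oppose for this pair; the down-group effect wins (119 vs 91 kJ/mol).
Te > Ge: period and group pull opposite ways; the across-period shift dominates (190 vs 119 kJ/mol).
I > Te: I lies to the right of Te in period 5, so the across-period effect alone puts I higher.
Tabulated electron affinity (kJ/mol): Ge 119, Te 190, I 295, Tl 19, Bi 91.
So from lowest to highest: Tl < Bi < Ge < Te < I.

Tl < Bi < Ge < Te < I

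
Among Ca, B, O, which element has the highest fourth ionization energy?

B

Consider each +3 ion: Ca³⁺ is already 1 electron into the core; B³⁺ is the bare [He] core; O³⁺ still has 3 valence electrons.
Usually core removal costs more than valence removal, but here the competition is close: a tightly held n=2 valence electron can cost more to remove than an n=3 core electron, so the actual values have to decide it.
Approximate IE_4 values (kJ/mol): Ca 6491, B 25026, O 7469.
Hence IE_4: Ca < O < B.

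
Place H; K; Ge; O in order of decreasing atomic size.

H is in period 1, group 1; O is in period 2, group 16; K is in period 4, group 1; Ge is in period 4, group 14.
Radius decreases left→right (rising Z_eff, same n) and increases top→bottom (higher n).
Neither a single period nor a single group — weigh both effects.
O > H: the two effects oppose for this pair; the down-group effect wins (63 vs 32 pm).
Ge > O: relative to O, both the across-period and down-group shifts push Ge's atomic radius up.
K > Ge: both are in period 4; the period trend gives K the larger value.
For reference (pm): H 32, O 63, K 196, Ge 121.
So from largest to smallest: K > Ge > O > H.

K > Ge > O > H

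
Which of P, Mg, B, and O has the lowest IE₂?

Mg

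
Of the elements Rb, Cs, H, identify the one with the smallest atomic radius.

H

H is in period 1, group 1; Rb is in period 5, group 1; Cs is in period 6, group 1.
Atomic radius shrinks across a period as nuclear charge pulls the same shell inward, and grows down a group as new shells are added.
All are in group 1, so atomic radius increases down the group.
The smallest atomic radius among these belongs to H.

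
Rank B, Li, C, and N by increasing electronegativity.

Li, B, C, N

Li is in period 2, group 1; B is in period 2, group 13; C is in period 2, group 14; N is in period 2, group 15.
Electronegativity increases across a period and decreases down a group, tracking effective nuclear charge and atomic size.
All lie in period 2, so electronegativity increases left to right.
So from lowest to highest: Li < B < C < N.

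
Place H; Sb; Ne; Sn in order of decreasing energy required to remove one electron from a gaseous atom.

Ne > H > Sb > Sn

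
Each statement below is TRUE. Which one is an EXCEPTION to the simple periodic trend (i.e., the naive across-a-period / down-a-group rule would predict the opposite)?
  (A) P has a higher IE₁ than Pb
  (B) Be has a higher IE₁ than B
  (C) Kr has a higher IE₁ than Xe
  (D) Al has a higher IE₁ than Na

The general trend: IE₁ increases across a period and decreases down a group.
(A) P (period 3, group 15) vs Pb (period 6, group 14): the stated order agrees with the simple trend.
(B) Be (period 2, group 2) vs B (period 2, group 13): the stated order contradicts the simple trend.
(C) Kr (period 4, group 18) vs Xe (period 5, group 18): the stated order agrees with the simple trend.
(D) Al (period 3, group 13) vs Na (period 3, group 1): the stated order agrees with the simple trend.
The exception is (B): removing B's lone 2p electron is easier than breaking Be's filled 2s².

(B)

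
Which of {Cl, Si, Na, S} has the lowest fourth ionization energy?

Consider each +3 ion: Cl³⁺ still has 4 valence electrons; Si³⁺ still has 1 valence electron; Na³⁺ is already 2 electrons into the core; S³⁺ still has 3 valence electrons.
Breaking into a closed-shell core is much more expensive than removing a leftover valence electron — Na has the largest IE_4 here.
Valence configurations: Cl³⁺ [Ne]3s²3p², Si³⁺ [Ne]3s¹, S³⁺ [Ne]3s²3p¹.
Approximate IE_4 values (kJ/mol): Cl 5159, Si 4356, Na 9543, S 4556.
Putting it together, IE_4: Si < S < Cl < Na.

Si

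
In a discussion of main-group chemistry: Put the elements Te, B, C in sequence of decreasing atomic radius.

B is in period 2, group 13; C is in period 2, group 14; Te is in period 5, group 16.
Across a period the added protons contract the valence shell; down a group each new principal shell makes the atom larger.
These span different periods and groups, so the two trends combine.
B > C: both are in period 2; the period trend gives B the larger value.
Te > B: the two effects oppose for this pair; the down-group effect wins (136 vs 85 pm).
Tabulated atomic radius (pm): B 85, C 75, Te 136.
So from largest to smallest: Te > B > C.

Te > B > C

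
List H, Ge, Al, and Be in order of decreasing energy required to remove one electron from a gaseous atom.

H, Be, Ge, Al

H is in period 1, group 1; Be is in period 2, group 2; Al is in period 3, group 13; Ge is in period 4, group 14.
IE₁ increases left→right with effective nuclear charge and decreases top→bottom as the valence shell moves farther out.
These sit on a diagonal, where the across-period and down-group effects partly cancel.
Ge > Al: the two effects oppose for this pair; the across-period effect wins (762 vs 578 kJ/mol).
Be > Ge: period and group pull opposite ways; the down-group shift dominates (900 vs 762 kJ/mol).
H > Be: the two effects oppose for this pair; the down-group effect wins (1312 vs 900 kJ/mol).
For reference (kJ/mol): H 1312, Be 900, Al 578, Ge 762.
So from highest to lowest: H > Be > Ge > Al.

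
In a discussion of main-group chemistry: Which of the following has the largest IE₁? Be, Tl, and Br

Be is in period 2, group 2; Br is in period 4, group 17; Tl is in period 6, group 13.
First ionization energy rises across a period (greater Z_eff holds electrons more tightly) and falls down a group (valence electrons are farther from the nucleus).
Here both period and group differ, so the two effects have to be weighed against each other.
Be > Tl: period and group pull opposite ways; the down-group shift dominates (900 vs 589 kJ/mol).
Br > Be: period and group pull opposite ways; the across-period shift dominates (1140 vs 900 kJ/mol).
Tabulated first ionization energy (kJ/mol): Be 900, Br 1140, Tl 589.
The largest IE₁ among these belongs to Br.

Br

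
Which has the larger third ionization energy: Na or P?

IE_3 is the cost of taking one more electron from the +2 cation: Na²⁺ is already 1 electron into the core; P²⁺ still has 3 valence electrons.
Breaking into a closed-shell core is much more expensive than removing a leftover valence electron — Na has the largest IE_3 here.
The numbers (kJ/mol): Na 6910, P 2914.
Overall IE_3 order: P < Na.

Na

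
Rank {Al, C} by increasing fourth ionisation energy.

The fourth ionization energy removes an electron from the +3 ion. For each element: Al³⁺ is the bare [Ne] core; C³⁺ still has 1 valence electron.
Core electrons are held far more tightly than valence electrons, so Al tops the IE_4 order.
Tabulated IE_4 (kJ/mol): Al 11577, C 6223.
Putting it together, IE_4: C < Al.

C, Al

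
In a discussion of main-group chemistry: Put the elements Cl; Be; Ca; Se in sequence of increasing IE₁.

Be is in period 2, group 2; Cl is in period 3, group 17; Ca is in period 4, group 2; Se is in period 4, group 16.
First ionization energy rises across a period (greater Z_eff holds electrons more tightly) and falls down a group (valence electrons are farther from the nucleus).
These span different periods and groups, so the two trends combine.
Be > Ca: Be sits above Ca in group 2, so the down-group effect alone puts Be higher.
Se > Be: period and group pull opposite ways; the across-period shift dominates (941 vs 900 kJ/mol).
Cl > Se: both effects reinforce here, so Cl is clearly the higher of the two.
For reference (kJ/mol): Be 900, Cl 1251, Ca 590, Se 941.
So from lowest to highest: Ca < Be < Se < Cl.

Ca < Be < Se < Cl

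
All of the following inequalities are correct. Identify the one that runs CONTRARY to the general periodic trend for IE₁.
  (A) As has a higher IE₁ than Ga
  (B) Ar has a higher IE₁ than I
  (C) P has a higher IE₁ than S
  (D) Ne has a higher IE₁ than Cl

(C)

The general trend: IE₁ increases across a period and decreases down a group.
(A) As (period 4, group 15) vs Ga (period 4, group 13): the stated order agrees with the simple trend.
(B) Ar (period 3, group 18) vs I (period 5, group 17): the stated order agrees with the simple trend.
(C) P (period 3, group 15) vs S (period 3, group 16): the stated order contradicts the simple trend.
(D) Ne (period 2, group 18) vs Cl (period 3, group 17): the stated order agrees with the simple trend.
The exception is (C): S (3p⁴) ionizes more easily than half-filled P (3p³) because the paired 3p electron in S is pushed out by e⁻–e⁻ repulsion.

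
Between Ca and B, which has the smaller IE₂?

Ca

The second ionization energy removes an electron from the +1 ion. For each element: Ca⁺ still has 1 valence electron; B⁺ still has 2 valence electrons.
All are still removing valence electrons, so compare the +1 ions as you would atoms: IE_2 generally rises across a period (higher Z_eff) and falls down a group (larger shell), subject to the usual subshell exceptions.
Valence configurations: Ca⁺ [Ar]4s¹, B⁺ [He]2s².
Tabulated IE_2 (kJ/mol): Ca 1145, B 2427.
Overall IE_2 order: Ca < B.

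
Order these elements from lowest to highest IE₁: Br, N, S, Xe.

S < Br < Xe < N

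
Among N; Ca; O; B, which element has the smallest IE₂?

Ca

After 1 electron has been removed, what remains? N⁺ still has 4 valence electrons; Ca⁺ still has 1 valence electron; O⁺ still has 5 valence electrons; B⁺ still has 2 valence electrons.
All are still removing valence electrons, so compare the +1 ions as you would atoms: IE_2 generally rises across a period (higher Z_eff) and falls down a group (larger shell), subject to the usual subshell exceptions.
Valence configurations: N⁺ [He]2s²2p², Ca⁺ [Ar]4s¹, O⁺ [He]2s²2p³, B⁺ [He]2s².
Tabulated IE_2 (kJ/mol): N 2856, Ca 1145, O 3388, B 2427.
So the second ionization energies run Ca < B < N < O.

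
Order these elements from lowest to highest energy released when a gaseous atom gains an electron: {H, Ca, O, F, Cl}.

Ca < H < O < F < Cl

Electron affinity generally becomes more exothermic across a period toward the halogens and less exothermic down a group.
Here both period and group differ, so the two effects have to be weighed against each other.
H > Ca: the two effects oppose for this pair; the down-group effect wins (73 vs 2 kJ/mol).
O > H: period and group pull opposite ways; the across-period shift dominates (141 vs 73 kJ/mol).
F > O: both are in period 2; the period trend gives F the larger value.
Cl > F: this pair runs against the simple trend — see the exception note.
Note the exception: Cl has a higher electron affinity than F, contrary to the simple trend — F's small 2p subshell makes the incoming electron feel strong e⁻–e⁻ repulsion, so Cl actually releases more energy on gaining an electron.
Tabulated electron affinity (kJ/mol): H 73, O 141, F 328, Cl 349, Ca 2.
So from lowest to highest: Ca < H < O < F < Cl.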